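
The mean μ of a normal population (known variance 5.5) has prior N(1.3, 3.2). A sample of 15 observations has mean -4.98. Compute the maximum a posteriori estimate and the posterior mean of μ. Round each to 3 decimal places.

Posterior for μ is Normal. Precision-weighted mean: (1/3.2·1.3 + 15/5.5·-4.98) / (1/3.2 + 15/5.5) = -4.334.
A Normal posterior is symmetric, so mode = mean.

MAP = -4.334; posterior mean = -4.334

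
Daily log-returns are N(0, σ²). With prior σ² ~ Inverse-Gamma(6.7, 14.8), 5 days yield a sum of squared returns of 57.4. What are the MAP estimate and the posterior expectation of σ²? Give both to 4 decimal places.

Posterior: Inverse-Gamma(shape = 6.7+5/2 = 9.2, scale = 14.8+57.4/2 = 43.5).
Mode = β/(α+1) = 43.5/10.2 = 4.2647.
Mean = β/(α−1) = 43.5/8.2 = 5.3049.

MAP estimate = 4.2647, posterior expectation = 5.3049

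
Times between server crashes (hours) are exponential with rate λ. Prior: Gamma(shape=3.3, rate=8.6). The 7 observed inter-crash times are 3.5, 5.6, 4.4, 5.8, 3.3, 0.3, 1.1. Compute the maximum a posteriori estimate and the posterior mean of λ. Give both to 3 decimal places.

MAP = 0.285, posterior mean = 0.316

Σ times = 24.0. Posterior: Gamma(shape = 3.3+7 = 10.3, rate = 8.6+24.0 = 32.6).
Mode = (α−1)/β = 9.3/32.6 = 0.285.
Mean = α/β = 10.3/32.6 = 0.316.
The mean is pulled above the mode by the posterior's right skew.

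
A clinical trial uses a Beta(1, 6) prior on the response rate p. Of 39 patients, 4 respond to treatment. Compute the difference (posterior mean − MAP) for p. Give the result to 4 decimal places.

Posterior: Beta(1+4, 6+35) = Beta(5, 41).
Mode = (5−1)/(5+41−2) = 4/44 = 0.0909.
Mean = 5/(5+41) = 5/46 = 0.1087.
Difference = 0.1087 − 0.0909 = 0.0178.

0.0178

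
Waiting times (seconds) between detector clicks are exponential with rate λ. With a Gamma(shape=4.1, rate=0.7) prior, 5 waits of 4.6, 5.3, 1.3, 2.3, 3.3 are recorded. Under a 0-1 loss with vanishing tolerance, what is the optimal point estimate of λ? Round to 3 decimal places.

0.463

Σ times = 16.8. Posterior: Gamma(shape = 4.1+5 = 9.1, rate = 0.7+16.8 = 17.5).
Mode = (α−1)/β = 8.1/17.5 = 0.463.
Mean = α/β = 9.1/17.5 = 0.520.
This is the posterior mode — the MAP estimate.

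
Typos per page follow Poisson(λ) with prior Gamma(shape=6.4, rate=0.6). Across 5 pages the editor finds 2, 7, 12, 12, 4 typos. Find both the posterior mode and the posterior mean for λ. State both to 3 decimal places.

Σ counts = 37. Posterior: Gamma(shape = 6.4+37 = 43.4, rate = 0.6+5 = 5.6).
Mode = (α−1)/β = 42.4/5.6 = 7.571.
Mean = α/β = 43.4/5.6 = 7.750.

MAP = 7.571, posterior mean = 7.750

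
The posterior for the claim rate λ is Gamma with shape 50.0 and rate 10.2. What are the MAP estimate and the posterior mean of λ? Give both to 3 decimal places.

MAP = 4.804; posterior mean = 4.902

Mode = (α−1)/β = 49.0/10.2 = 4.804.
Mean = α/β = 50.0/10.2 = 4.902.
The mean is pulled above the mode by the posterior's right skew.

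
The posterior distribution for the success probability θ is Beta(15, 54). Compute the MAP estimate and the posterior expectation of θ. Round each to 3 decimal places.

MAP = 0.209; posterior mean = 0.217

Mode = (15−1)/(15+54−2) = 14/67 = 0.209.
Mean = 15/(15+54) = 15/69 = 0.217.
The posterior is right-skewed, so the mean exceeds the mode.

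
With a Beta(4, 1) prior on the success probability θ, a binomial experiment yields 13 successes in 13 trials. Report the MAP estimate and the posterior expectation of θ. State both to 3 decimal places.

MAP estimate = 1.000, posterior expectation = 0.944

Posterior: Beta(4+13, 1+0) = Beta(17, 1).
Since β = 1 ≤ 1 and α > 1, the Beta density is monotone increasing on [0,1]; the mode is at 1.
Mean = 17/(17+1) = 0.944.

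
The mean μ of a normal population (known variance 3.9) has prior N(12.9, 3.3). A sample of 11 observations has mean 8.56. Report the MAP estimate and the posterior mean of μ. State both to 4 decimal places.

Posterior for μ is Normal. Precision-weighted mean: (1/3.3·12.9 + 11/3.9·8.56) / (1/3.3 + 11/3.9) = 8.9810.
A Normal posterior is symmetric, so mode = mean.

MAP: 8.9810. Posterior mean: 8.9810.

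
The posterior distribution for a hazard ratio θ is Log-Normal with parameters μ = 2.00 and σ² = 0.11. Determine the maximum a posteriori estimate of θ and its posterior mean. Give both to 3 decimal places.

Mode = exp(μ − σ²) = exp(1.89) = 6.619.
Mean = exp(μ + σ²/2) = exp(2.055) = 7.807.
The mean is pulled above the mode by the posterior's right skew.

MAP = 6.619, posterior mean = 7.807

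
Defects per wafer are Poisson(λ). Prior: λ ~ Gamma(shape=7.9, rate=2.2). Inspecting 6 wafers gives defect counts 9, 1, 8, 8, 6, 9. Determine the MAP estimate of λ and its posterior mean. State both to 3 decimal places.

MAP = 5.841; posterior mean = 5.963

Σ counts = 41. Posterior: Gamma(shape = 7.9+41 = 48.9, rate = 2.2+6 = 8.2).
Mode = (α−1)/β = 47.9/8.2 = 5.841.
Mean = α/β = 48.9/8.2 = 5.963.
The mean is pulled above the mode by the posterior's right skew.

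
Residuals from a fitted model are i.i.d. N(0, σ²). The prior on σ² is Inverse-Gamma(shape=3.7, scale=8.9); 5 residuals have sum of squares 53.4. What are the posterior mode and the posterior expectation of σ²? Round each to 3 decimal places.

Posterior: Inverse-Gamma(shape = 3.7+5/2 = 6.2, scale = 8.9+53.4/2 = 35.6).
Mode = β/(α+1) = 35.6/7.2 = 4.944.
Mean = β/(α−1) = 35.6/5.2 = 6.846.
Right-skewed posterior ⇒ mode < mean.

MAP = 4.944; posterior mean = 6.846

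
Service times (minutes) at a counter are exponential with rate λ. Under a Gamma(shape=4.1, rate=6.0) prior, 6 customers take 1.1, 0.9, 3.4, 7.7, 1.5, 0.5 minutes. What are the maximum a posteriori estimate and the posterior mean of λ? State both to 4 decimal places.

MAP: 0.4313. Posterior mean: 0.4787.

Σ times = 15.1. Posterior: Gamma(shape = 4.1+6 = 10.1, rate = 6.0+15.1 = 21.1).
Mode = (α−1)/β = 9.1/21.1 = 0.4313.
Mean = α/β = 10.1/21.1 = 0.4787.
Mean > mode: the posterior has a right tail.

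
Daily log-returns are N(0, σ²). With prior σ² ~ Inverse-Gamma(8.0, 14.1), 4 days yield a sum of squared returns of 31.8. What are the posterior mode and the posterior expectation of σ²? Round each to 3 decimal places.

Posterior: Inverse-Gamma(shape = 8.0+4/2 = 10.0, scale = 14.1+31.8/2 = 30.0).
Mode = β/(α+1) = 30.0/11.0 = 2.727.
Mean = β/(α−1) = 30.0/9.0 = 3.333.
The mean is pulled above the mode by the posterior's right skew.

MAP = 2.727, posterior mean = 3.333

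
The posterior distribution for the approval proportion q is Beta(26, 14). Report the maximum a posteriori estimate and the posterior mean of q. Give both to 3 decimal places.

MAP = 0.658, posterior mean = 0.650

Mode = (26−1)/(26+14−2) = 25/38 = 0.658.
Mean = 26/(26+14) = 26/40 = 0.650.
Mode > mean: the posterior has a left tail.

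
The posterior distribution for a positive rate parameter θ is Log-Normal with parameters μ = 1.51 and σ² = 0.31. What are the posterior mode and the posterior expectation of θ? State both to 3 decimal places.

MAP = 3.320; posterior mean = 5.286

Mode = exp(μ − σ²) = exp(1.20) = 3.320.
Mean = exp(μ + σ²/2) = exp(1.665) = 5.286.
The posterior is right-skewed, so the mean exceeds the mode.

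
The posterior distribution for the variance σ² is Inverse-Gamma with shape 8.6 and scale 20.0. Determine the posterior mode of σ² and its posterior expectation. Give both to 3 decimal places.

σ²_MAP = 2.083, E[σ²|data] = 2.632

Mode = β/(α+1) = 20.0/9.6 = 2.083.
Mean = β/(α−1) = 20.0/7.6 = 2.632.
The posterior is right-skewed, so the mean exceeds the mode.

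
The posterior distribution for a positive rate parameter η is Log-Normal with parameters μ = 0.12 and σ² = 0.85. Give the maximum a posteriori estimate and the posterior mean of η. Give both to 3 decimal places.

MAP = 0.482, posterior mean = 1.725

Mode = exp(μ − σ²) = exp(-0.73) = 0.482.
Mean = exp(μ + σ²/2) = exp(0.545) = 1.725.
The posterior is right-skewed, so the mean exceeds the mode.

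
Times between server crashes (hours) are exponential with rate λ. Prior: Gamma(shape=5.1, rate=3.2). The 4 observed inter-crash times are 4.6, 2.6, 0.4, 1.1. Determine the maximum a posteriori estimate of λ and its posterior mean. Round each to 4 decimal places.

Σ times = 8.7. Posterior: Gamma(shape = 5.1+4 = 9.1, rate = 3.2+8.7 = 11.9).
Mode = (α−1)/β = 8.1/11.9 = 0.6807.
Mean = α/β = 9.1/11.9 = 0.7647.
The posterior is right-skewed, so the mean exceeds the mode.

MAP: 0.6807. Posterior mean: 0.7647.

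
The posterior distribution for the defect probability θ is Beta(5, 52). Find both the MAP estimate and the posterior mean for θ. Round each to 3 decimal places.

MAP estimate = 0.073, posterior mean = 0.088

Mode = (5−1)/(5+52−2) = 4/55 = 0.073.
Mean = 5/(5+52) = 5/57 = 0.088.
Right-skewed posterior ⇒ mode < mean.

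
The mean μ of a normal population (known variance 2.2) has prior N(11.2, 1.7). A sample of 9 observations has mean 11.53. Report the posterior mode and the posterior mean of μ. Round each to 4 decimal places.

posterior mode = 11.4885, posterior mean = 11.4885

Posterior for μ is Normal. Precision-weighted mean: (1/1.7·11.2 + 9/2.2·11.53) / (1/1.7 + 9/2.2) = 11.4885.
A Normal posterior is symmetric, so mode = mean.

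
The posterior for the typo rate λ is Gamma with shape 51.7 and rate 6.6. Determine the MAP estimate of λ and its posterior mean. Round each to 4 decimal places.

MAP: 7.6818. Posterior mean: 7.8333.

Mode = (α−1)/β = 50.7/6.6 = 7.6818.
Mean = α/β = 51.7/6.6 = 7.8333.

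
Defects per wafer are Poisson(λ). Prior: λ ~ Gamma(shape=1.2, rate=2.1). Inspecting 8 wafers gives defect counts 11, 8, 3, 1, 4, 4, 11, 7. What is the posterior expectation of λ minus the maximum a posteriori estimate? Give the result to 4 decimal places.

0.0990

Σ counts = 49. Posterior: Gamma(shape = 1.2+49 = 50.2, rate = 2.1+8 = 10.1).
Mode = (α−1)/β = 49.2/10.1 = 4.8713.
Mean = α/β = 50.2/10.1 = 4.9703.
Difference = 4.9703 − 4.8713 = 0.0990.
The mean is pulled above the mode by the posterior's right skew.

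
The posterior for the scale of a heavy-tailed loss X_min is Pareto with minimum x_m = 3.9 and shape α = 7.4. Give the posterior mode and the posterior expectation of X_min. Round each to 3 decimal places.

The Pareto density is strictly decreasing on [x_m, ∞), so the mode is x_m = 3.900.
Mean = α·x_m/(α−1) = 7.4·3.9/6.4 = 4.509.

MAP = 3.900, posterior mean = 4.509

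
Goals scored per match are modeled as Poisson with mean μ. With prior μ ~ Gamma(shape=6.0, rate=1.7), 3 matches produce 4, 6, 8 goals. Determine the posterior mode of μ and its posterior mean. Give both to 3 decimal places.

posterior mode = 4.894, posterior mean = 5.106

Σ counts = 18. Posterior: Gamma(shape = 6.0+18 = 24.0, rate = 1.7+3 = 4.7).
Mode = (α−1)/β = 23.0/4.7 = 4.894.
Mean = α/β = 24.0/4.7 = 5.106.
Right-skewed posterior ⇒ mode < mean.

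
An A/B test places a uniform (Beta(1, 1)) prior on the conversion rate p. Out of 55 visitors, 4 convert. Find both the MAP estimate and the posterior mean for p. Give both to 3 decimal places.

Posterior: Beta(1+4, 1+51) = Beta(5, 52).
Mode = (5−1)/(5+52−2) = 4/55 = 0.073.
With a flat prior the MAP equals the MLE, 4/55.
Mean = 5/(5+52) = 5/57 = 0.088.

MAP = 0.073, posterior mean = 0.088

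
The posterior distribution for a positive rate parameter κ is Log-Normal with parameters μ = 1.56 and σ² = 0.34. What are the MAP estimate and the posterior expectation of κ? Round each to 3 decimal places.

κ_MAP = 3.387, E[κ|data] = 5.641

Mode = exp(μ − σ²) = exp(1.22) = 3.387.
Mean = exp(μ + σ²/2) = exp(1.730) = 5.641.
Mean > mode: the posterior has a right tail.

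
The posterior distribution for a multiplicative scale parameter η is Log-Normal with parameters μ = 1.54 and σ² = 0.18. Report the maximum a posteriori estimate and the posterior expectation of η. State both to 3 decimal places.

Mode = exp(μ − σ²) = exp(1.36) = 3.896.
Mean = exp(μ + σ²/2) = exp(1.630) = 5.104.

η_MAP = 3.896, E[η|data] = 5.104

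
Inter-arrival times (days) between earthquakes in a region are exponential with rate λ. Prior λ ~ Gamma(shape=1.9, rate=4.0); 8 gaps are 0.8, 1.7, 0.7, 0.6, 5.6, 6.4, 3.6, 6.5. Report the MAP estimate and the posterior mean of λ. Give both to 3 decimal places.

Σ times = 25.9. Posterior: Gamma(shape = 1.9+8 = 9.9, rate = 4.0+25.9 = 29.9).
Mode = (α−1)/β = 8.9/29.9 = 0.298.
Mean = α/β = 9.9/29.9 = 0.331.
The posterior is right-skewed, so the mean exceeds the mode.

MAP = 0.298; posterior mean = 0.331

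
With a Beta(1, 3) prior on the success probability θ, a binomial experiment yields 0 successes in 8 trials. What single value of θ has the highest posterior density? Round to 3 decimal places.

Posterior: Beta(1+0, 3+8) = Beta(1, 11).
Since α = 1 ≤ 1 and β > 1, the Beta density is monotone decreasing on [0,1]; the mode is at 0.
Mean = 1/(1+11) = 0.083.
This is the posterior mode — the MAP estimate.

0.000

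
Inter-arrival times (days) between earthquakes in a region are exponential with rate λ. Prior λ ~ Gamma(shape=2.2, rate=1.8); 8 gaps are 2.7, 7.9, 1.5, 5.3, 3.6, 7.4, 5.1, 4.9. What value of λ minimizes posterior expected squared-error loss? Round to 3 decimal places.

0.254

Σ times = 38.4. Posterior: Gamma(shape = 2.2+8 = 10.2, rate = 1.8+38.4 = 40.2).
Mode = (α−1)/β = 9.2/40.2 = 0.229.
Mean = α/β = 10.2/40.2 = 0.254.
Squared-error loss ⇒ the optimal estimator is the posterior mean.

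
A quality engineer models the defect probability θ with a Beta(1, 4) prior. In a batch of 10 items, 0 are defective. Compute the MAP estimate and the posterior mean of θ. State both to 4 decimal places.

MAP: 0.0000. Posterior mean: 0.0667.

Posterior: Beta(1+0, 4+10) = Beta(1, 14).
Since α = 1 ≤ 1 and β > 1, the Beta density is monotone decreasing on [0,1]; the mode is at 0.
Mean = 1/(1+14) = 0.0667.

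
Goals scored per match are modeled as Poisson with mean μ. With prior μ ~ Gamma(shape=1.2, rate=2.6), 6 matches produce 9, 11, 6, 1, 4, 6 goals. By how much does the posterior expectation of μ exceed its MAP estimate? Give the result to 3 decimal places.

0.116

Σ counts = 37. Posterior: Gamma(shape = 1.2+37 = 38.2, rate = 2.6+6 = 8.6).
Mode = (α−1)/β = 37.2/8.6 = 4.326.
Mean = α/β = 38.2/8.6 = 4.442.
Difference = 4.442 − 4.326 = 0.116.
Right-skewed posterior ⇒ mode < mean.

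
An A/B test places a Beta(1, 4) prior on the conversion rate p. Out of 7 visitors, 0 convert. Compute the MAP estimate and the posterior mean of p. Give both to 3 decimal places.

Posterior: Beta(1+0, 4+7) = Beta(1, 11).
Since α = 1 ≤ 1 and β > 1, the Beta density is monotone decreasing on [0,1]; the mode is at 0.
Mean = 1/(1+11) = 0.083.

p_MAP = 0.000, E[p|data] = 0.083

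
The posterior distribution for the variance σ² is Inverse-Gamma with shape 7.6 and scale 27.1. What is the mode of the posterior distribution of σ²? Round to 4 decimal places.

Mode = β/(α+1) = 27.1/8.6 = 3.1512.
Mean = β/(α−1) = 27.1/6.6 = 4.1061.
This is the posterior mode — the MAP estimate.

3.1512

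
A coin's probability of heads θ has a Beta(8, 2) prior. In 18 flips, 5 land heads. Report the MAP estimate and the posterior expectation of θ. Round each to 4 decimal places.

θ_MAP = 0.4615, E[θ|data] = 0.4643

Posterior: Beta(8+5, 2+13) = Beta(13, 15).
Mode = (13−1)/(13+15−2) = 12/26 = 0.4615.
Mean = 13/(13+15) = 13/28 = 0.4643.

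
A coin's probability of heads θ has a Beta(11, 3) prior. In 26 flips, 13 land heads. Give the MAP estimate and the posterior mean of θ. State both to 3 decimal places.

MAP: 0.605. Posterior mean: 0.600.

Posterior: Beta(11+13, 3+13) = Beta(24, 16).
Mode = (24−1)/(24+16−2) = 23/38 = 0.605.
Mean = 24/(24+16) = 24/40 = 0.600.
The posterior is left-skewed, so the mode exceeds the mean.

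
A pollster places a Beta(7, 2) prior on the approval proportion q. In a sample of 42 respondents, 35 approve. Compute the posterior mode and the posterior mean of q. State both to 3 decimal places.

posterior mode = 0.837, posterior mean = 0.824

Posterior: Beta(7+35, 2+7) = Beta(42, 9).
Mode = (42−1)/(42+9−2) = 41/49 = 0.837.
Mean = 42/(42+9) = 42/51 = 0.824.
Left-skewed posterior ⇒ mean < mode.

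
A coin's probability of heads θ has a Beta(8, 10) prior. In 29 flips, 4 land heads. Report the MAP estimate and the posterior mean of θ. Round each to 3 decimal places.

MAP estimate = 0.244, posterior mean = 0.255

Posterior: Beta(8+4, 10+25) = Beta(12, 35).
Mode = (12−1)/(12+35−2) = 11/45 = 0.244.
Mean = 12/(12+35) = 12/47 = 0.255.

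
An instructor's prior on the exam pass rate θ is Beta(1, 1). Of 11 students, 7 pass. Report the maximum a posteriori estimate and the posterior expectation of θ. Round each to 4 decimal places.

θ_MAP = 0.6364, E[θ|data] = 0.6154

Posterior: Beta(1+7, 1+4) = Beta(8, 5).
Mode = (8−1)/(8+5−2) = 7/11 = 0.6364.
With a flat prior the MAP equals the MLE, 7/11.
Mean = 8/(8+5) = 8/13 = 0.6154.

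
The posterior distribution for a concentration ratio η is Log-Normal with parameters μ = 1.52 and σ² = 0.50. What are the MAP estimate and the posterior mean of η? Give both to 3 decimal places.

MAP: 2.773. Posterior mean: 5.871.

Mode = exp(μ − σ²) = exp(1.02) = 2.773.
Mean = exp(μ + σ²/2) = exp(1.770) = 5.871.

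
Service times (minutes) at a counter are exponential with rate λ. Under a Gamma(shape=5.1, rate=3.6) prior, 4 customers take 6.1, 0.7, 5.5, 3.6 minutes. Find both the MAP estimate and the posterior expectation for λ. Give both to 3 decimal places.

MAP estimate = 0.415, posterior expectation = 0.467

Σ times = 15.9. Posterior: Gamma(shape = 5.1+4 = 9.1, rate = 3.6+15.9 = 19.5).
Mode = (α−1)/β = 8.1/19.5 = 0.415.
Mean = α/β = 9.1/19.5 = 0.467.
Right-skewed posterior ⇒ mode < mean.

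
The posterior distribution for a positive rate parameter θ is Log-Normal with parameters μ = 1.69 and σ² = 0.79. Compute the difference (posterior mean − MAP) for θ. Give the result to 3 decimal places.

5.585

Mode = exp(μ − σ²) = exp(0.90) = 2.460.
Mean = exp(μ + σ²/2) = exp(2.085) = 8.045.
Difference = 8.045 − 2.460 = 5.585.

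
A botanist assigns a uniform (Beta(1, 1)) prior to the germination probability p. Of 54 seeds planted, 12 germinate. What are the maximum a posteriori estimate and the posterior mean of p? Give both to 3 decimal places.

Posterior: Beta(1+12, 1+42) = Beta(13, 43).
Mode = (13−1)/(13+43−2) = 12/54 = 0.222.
With a flat prior the MAP equals the MLE, 12/54.
Mean = 13/(13+43) = 13/56 = 0.232.

p_MAP = 0.222, E[p|data] = 0.232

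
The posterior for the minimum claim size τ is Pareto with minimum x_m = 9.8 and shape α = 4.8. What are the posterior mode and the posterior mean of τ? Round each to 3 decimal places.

The Pareto density is strictly decreasing on [x_m, ∞), so the mode is x_m = 9.800.
Mean = α·x_m/(α−1) = 4.8·9.8/3.8 = 12.379.

τ_MAP = 9.800, E[τ|data] = 12.379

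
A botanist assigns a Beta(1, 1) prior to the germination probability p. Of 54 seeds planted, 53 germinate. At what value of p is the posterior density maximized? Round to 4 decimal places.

Posterior: Beta(1+53, 1+1) = Beta(54, 2).
Mode = (54−1)/(54+2−2) = 53/54 = 0.9815.
Mean = 54/(54+2) = 54/56 = 0.9643.
This is the posterior mode — the MAP estimate.

0.9815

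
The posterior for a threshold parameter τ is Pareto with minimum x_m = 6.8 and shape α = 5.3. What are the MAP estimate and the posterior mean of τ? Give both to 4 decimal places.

τ_MAP = 6.8000, E[τ|data] = 8.3814

The Pareto density is strictly decreasing on [x_m, ∞), so the mode is x_m = 6.8000.
Mean = α·x_m/(α−1) = 5.3·6.8/4.3 = 8.3814.
Right-skewed posterior ⇒ mode < mean.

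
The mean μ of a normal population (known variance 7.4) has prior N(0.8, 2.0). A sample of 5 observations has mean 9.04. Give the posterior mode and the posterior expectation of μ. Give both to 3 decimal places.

MAP = 5.536; posterior mean = 5.536

Posterior for μ is Normal. Precision-weighted mean: (1/2.0·0.8 + 5/7.4·9.04) / (1/2.0 + 5/7.4) = 5.536.
A Normal posterior is symmetric, so mode = mean.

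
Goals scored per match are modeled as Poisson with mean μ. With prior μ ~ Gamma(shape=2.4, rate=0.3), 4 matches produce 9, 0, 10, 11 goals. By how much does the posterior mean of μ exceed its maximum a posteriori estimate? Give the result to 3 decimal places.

0.233

Σ counts = 30. Posterior: Gamma(shape = 2.4+30 = 32.4, rate = 0.3+4 = 4.3).
Mode = (α−1)/β = 31.4/4.3 = 7.302.
Mean = α/β = 32.4/4.3 = 7.535.
Difference = 7.535 − 7.302 = 0.233.
The posterior is right-skewed, so the mean exceeds the mode.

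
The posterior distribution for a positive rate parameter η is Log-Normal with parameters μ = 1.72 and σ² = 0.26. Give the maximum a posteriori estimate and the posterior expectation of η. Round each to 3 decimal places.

MAP = 4.306, posterior mean = 6.360

Mode = exp(μ − σ²) = exp(1.46) = 4.306.
Mean = exp(μ + σ²/2) = exp(1.850) = 6.360.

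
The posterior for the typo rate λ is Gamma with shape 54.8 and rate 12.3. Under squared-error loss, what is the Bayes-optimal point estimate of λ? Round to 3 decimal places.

4.455

Mode = (α−1)/β = 53.8/12.3 = 4.374.
Mean = α/β = 54.8/12.3 = 4.455.
Squared-error loss ⇒ the optimal estimator is the posterior mean.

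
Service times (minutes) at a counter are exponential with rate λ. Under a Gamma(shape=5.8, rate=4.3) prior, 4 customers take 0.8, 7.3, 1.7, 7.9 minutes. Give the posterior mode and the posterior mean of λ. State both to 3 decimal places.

MAP = 0.400, posterior mean = 0.445

Σ times = 17.7. Posterior: Gamma(shape = 5.8+4 = 9.8, rate = 4.3+17.7 = 22.0).
Mode = (α−1)/β = 8.8/22.0 = 0.400.
Mean = α/β = 9.8/22.0 = 0.445.
Mean > mode: the posterior has a right tail.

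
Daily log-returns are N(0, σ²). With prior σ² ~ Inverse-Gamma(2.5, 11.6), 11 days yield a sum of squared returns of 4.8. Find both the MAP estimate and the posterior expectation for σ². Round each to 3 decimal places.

MAP = 1.556; posterior mean = 2.000

Posterior: Inverse-Gamma(shape = 2.5+11/2 = 8.0, scale = 11.6+4.8/2 = 14.0).
Mode = β/(α+1) = 14.0/9.0 = 1.556.
Mean = β/(α−1) = 14.0/7.0 = 2.000.
Right-skewed posterior ⇒ mode < mean.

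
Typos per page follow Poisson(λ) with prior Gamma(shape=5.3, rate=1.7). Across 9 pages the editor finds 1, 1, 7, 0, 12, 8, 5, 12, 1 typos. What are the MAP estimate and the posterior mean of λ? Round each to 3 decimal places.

MAP: 4.794. Posterior mean: 4.888.

Σ counts = 47. Posterior: Gamma(shape = 5.3+47 = 52.3, rate = 1.7+9 = 10.7).
Mode = (α−1)/β = 51.3/10.7 = 4.794.
Mean = α/β = 52.3/10.7 = 4.888.
Right-skewed posterior ⇒ mode < mean.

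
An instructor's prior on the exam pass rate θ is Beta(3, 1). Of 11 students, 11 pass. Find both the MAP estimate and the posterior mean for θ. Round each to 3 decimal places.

MAP = 1.000, posterior mean = 0.933

Posterior: Beta(3+11, 1+0) = Beta(14, 1).
Since β = 1 ≤ 1 and α > 1, the Beta density is monotone increasing on [0,1]; the mode is at 1.
Mean = 14/(14+1) = 0.933.
The mean is pulled below the mode by the posterior's left skew.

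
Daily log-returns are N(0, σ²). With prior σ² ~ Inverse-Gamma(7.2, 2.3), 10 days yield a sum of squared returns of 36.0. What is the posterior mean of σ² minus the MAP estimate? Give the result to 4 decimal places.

0.2746

Posterior: Inverse-Gamma(shape = 7.2+10/2 = 12.2, scale = 2.3+36.0/2 = 20.3).
Mode = β/(α+1) = 20.3/13.2 = 1.5379.
Mean = β/(α−1) = 20.3/11.2 = 1.8125.
Difference = 1.8125 − 1.5379 = 0.2746.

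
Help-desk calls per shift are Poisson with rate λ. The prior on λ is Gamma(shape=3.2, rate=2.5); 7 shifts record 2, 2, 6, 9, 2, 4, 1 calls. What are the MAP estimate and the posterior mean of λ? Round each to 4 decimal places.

MAP = 2.9684; posterior mean = 3.0737

Σ counts = 26. Posterior: Gamma(shape = 3.2+26 = 29.2, rate = 2.5+7 = 9.5).
Mode = (α−1)/β = 28.2/9.5 = 2.9684.
Mean = α/β = 29.2/9.5 = 3.0737.
The posterior is right-skewed, so the mean exceeds the mode.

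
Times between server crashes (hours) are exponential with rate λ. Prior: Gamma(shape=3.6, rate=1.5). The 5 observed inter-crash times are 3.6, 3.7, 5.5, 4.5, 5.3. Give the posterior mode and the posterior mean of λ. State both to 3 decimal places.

MAP = 0.315, posterior mean = 0.357

Σ times = 22.6. Posterior: Gamma(shape = 3.6+5 = 8.6, rate = 1.5+22.6 = 24.1).
Mode = (α−1)/β = 7.6/24.1 = 0.315.
Mean = α/β = 8.6/24.1 = 0.357.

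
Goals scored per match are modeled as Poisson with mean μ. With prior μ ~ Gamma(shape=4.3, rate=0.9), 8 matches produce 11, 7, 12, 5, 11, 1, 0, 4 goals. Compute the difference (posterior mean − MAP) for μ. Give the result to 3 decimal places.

Σ counts = 51. Posterior: Gamma(shape = 4.3+51 = 55.3, rate = 0.9+8 = 8.9).
Mode = (α−1)/β = 54.3/8.9 = 6.101.
Mean = α/β = 55.3/8.9 = 6.213.
Difference = 6.213 − 6.101 = 0.112.
The posterior is right-skewed, so the mean exceeds the mode.

0.112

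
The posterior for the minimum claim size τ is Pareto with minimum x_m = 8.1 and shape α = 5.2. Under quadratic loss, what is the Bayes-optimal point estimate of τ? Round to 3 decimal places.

The Pareto density is strictly decreasing on [x_m, ∞), so the mode is x_m = 8.100.
Mean = α·x_m/(α−1) = 5.2·8.1/4.2 = 10.029.
Quadratic loss ⇒ the optimal estimator is the posterior mean.

10.029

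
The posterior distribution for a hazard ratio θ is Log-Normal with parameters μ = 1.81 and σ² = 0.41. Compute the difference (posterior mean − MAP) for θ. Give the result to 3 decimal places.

Mode = exp(μ − σ²) = exp(1.40) = 4.055.
Mean = exp(μ + σ²/2) = exp(2.015) = 7.501.
Difference = 7.501 − 4.055 = 3.446.

3.446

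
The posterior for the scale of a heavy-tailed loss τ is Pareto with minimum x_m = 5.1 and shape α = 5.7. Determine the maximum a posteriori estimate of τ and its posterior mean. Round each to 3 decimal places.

τ_MAP = 5.100, E[τ|data] = 6.185

The Pareto density is strictly decreasing on [x_m, ∞), so the mode is x_m = 5.100.
Mean = α·x_m/(α−1) = 5.7·5.1/4.7 = 6.185.
Mean > mode: the posterior has a right tail.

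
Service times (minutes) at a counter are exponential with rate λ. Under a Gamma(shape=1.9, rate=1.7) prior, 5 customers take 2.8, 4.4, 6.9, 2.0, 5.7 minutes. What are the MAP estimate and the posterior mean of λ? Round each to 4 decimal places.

Σ times = 21.8. Posterior: Gamma(shape = 1.9+5 = 6.9, rate = 1.7+21.8 = 23.5).
Mode = (α−1)/β = 5.9/23.5 = 0.2511.
Mean = α/β = 6.9/23.5 = 0.2936.
Right-skewed posterior ⇒ mode < mean.

MAP estimate = 0.2511, posterior mean = 0.2936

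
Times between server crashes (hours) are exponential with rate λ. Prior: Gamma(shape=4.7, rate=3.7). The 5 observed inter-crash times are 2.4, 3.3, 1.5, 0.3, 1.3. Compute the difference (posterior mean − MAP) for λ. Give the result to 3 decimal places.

0.080

Σ times = 8.8. Posterior: Gamma(shape = 4.7+5 = 9.7, rate = 3.7+8.8 = 12.5).
Mode = (α−1)/β = 8.7/12.5 = 0.696.
Mean = α/β = 9.7/12.5 = 0.776.
Difference = 0.776 − 0.696 = 0.080.
The mean is pulled above the mode by the posterior's right skew.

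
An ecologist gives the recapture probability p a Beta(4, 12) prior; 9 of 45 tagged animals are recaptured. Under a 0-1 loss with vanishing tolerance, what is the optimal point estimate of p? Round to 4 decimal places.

Posterior: Beta(4+9, 12+36) = Beta(13, 48).
Mode = (13−1)/(13+48−2) = 12/59 = 0.2034.
Mean = 13/(13+48) = 13/61 = 0.2131.
This is the posterior mode — the MAP estimate.

0.2034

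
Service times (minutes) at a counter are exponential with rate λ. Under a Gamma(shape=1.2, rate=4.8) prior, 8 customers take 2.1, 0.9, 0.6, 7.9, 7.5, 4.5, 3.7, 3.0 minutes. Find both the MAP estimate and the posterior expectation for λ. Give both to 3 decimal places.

λ_MAP = 0.234, E[λ|data] = 0.263

Σ times = 30.2. Posterior: Gamma(shape = 1.2+8 = 9.2, rate = 4.8+30.2 = 35.0).
Mode = (α−1)/β = 8.2/35.0 = 0.234.
Mean = α/β = 9.2/35.0 = 0.263.
Right-skewed posterior ⇒ mode < mean.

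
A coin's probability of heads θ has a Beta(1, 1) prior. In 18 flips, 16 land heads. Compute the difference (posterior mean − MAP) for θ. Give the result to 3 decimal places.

-0.039

Posterior: Beta(1+16, 1+2) = Beta(17, 3).
Mode = (17−1)/(17+3−2) = 16/18 = 0.889.
Mean = 17/(17+3) = 17/20 = 0.850.
Difference = 0.850 − 0.889 = -0.039.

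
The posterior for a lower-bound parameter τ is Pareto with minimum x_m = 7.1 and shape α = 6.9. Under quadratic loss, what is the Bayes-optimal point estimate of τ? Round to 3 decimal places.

8.303

The Pareto density is strictly decreasing on [x_m, ∞), so the mode is x_m = 7.100.
Mean = α·x_m/(α−1) = 6.9·7.1/5.9 = 8.303.
Quadratic loss ⇒ the optimal estimator is the posterior mean.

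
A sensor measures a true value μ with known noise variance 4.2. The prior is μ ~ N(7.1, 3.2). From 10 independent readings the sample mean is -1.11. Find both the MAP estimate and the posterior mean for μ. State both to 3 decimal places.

Posterior for μ is Normal. Precision-weighted mean: (1/3.2·7.1 + 10/4.2·-1.11) / (1/3.2 + 10/4.2) = -0.157.
A Normal posterior is symmetric, so mode = mean.

MAP = -0.157; posterior mean = -0.157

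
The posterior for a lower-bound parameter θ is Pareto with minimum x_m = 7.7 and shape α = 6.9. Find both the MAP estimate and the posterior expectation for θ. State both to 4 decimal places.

The Pareto density is strictly decreasing on [x_m, ∞), so the mode is x_m = 7.7000.
Mean = α·x_m/(α−1) = 6.9·7.7/5.9 = 9.0051.

MAP estimate = 7.7000, posterior expectation = 9.0051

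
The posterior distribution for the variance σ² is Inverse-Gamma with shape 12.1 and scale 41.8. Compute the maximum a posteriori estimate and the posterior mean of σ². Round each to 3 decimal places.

Mode = β/(α+1) = 41.8/13.1 = 3.191.
Mean = β/(α−1) = 41.8/11.1 = 3.766.

MAP: 3.191. Posterior mean: 3.766.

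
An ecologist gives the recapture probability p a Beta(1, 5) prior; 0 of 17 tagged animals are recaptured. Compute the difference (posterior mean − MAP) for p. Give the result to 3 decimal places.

0.043

Posterior: Beta(1+0, 5+17) = Beta(1, 22).
Since α = 1 ≤ 1 and β > 1, the Beta density is monotone decreasing on [0,1]; the mode is at 0.
Mean = 1/(1+22) = 0.043.
Difference = 0.043 − 0.000 = 0.043.
The posterior is right-skewed, so the mean exceeds the mode.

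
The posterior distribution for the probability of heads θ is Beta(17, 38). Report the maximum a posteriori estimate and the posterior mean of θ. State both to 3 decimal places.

θ_MAP = 0.302, E[θ|data] = 0.309

Mode = (17−1)/(17+38−2) = 16/53 = 0.302.
Mean = 17/(17+38) = 17/55 = 0.309.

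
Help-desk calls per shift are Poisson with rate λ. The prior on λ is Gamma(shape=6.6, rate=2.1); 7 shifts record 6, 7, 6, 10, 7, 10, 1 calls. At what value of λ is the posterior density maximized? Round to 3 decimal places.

5.780

Σ counts = 47. Posterior: Gamma(shape = 6.6+47 = 53.6, rate = 2.1+7 = 9.1).
Mode = (α−1)/β = 52.6/9.1 = 5.780.
Mean = α/β = 53.6/9.1 = 5.890.
This is the posterior mode — the MAP estimate.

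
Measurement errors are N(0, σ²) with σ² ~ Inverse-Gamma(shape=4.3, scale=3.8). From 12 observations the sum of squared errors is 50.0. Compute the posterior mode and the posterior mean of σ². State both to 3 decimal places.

MAP = 2.549; posterior mean = 3.097

Posterior: Inverse-Gamma(shape = 4.3+12/2 = 10.3, scale = 3.8+50.0/2 = 28.8).
Mode = β/(α+1) = 28.8/11.3 = 2.549.
Mean = β/(α−1) = 28.8/9.3 = 3.097.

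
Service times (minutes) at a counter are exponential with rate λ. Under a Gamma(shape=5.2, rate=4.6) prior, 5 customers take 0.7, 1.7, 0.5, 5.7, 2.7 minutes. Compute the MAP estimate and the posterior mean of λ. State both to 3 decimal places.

MAP = 0.579; posterior mean = 0.642

Σ times = 11.3. Posterior: Gamma(shape = 5.2+5 = 10.2, rate = 4.6+11.3 = 15.9).
Mode = (α−1)/β = 9.2/15.9 = 0.579.
Mean = α/β = 10.2/15.9 = 0.642.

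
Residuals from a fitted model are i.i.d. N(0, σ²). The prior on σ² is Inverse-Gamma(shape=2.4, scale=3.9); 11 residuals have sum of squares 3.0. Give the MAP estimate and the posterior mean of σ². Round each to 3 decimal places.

MAP estimate = 0.607, posterior mean = 0.783

Posterior: Inverse-Gamma(shape = 2.4+11/2 = 7.9, scale = 3.9+3.0/2 = 5.4).
Mode = β/(α+1) = 5.4/8.9 = 0.607.
Mean = β/(α−1) = 5.4/6.9 = 0.783.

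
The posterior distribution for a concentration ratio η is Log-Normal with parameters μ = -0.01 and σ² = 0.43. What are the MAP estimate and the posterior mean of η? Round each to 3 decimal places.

MAP: 0.644. Posterior mean: 1.228.

Mode = exp(μ − σ²) = exp(-0.44) = 0.644.
Mean = exp(μ + σ²/2) = exp(0.205) = 1.228.
The posterior is right-skewed, so the mean exceeds the mode.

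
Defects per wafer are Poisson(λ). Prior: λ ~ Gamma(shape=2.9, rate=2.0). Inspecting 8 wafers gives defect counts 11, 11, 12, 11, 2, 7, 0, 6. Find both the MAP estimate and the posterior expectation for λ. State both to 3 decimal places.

MAP = 6.190; posterior mean = 6.290

Σ counts = 60. Posterior: Gamma(shape = 2.9+60 = 62.9, rate = 2.0+8 = 10.0).
Mode = (α−1)/β = 61.9/10.0 = 6.190.
Mean = α/β = 62.9/10.0 = 6.290.
Right-skewed posterior ⇒ mode < mean.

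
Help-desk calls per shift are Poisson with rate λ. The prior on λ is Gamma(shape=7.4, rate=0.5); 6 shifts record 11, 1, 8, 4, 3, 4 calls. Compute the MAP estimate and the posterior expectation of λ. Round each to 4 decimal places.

Σ counts = 31. Posterior: Gamma(shape = 7.4+31 = 38.4, rate = 0.5+6 = 6.5).
Mode = (α−1)/β = 37.4/6.5 = 5.7538.
Mean = α/β = 38.4/6.5 = 5.9077.

MAP estimate = 5.7538, posterior expectation = 5.9077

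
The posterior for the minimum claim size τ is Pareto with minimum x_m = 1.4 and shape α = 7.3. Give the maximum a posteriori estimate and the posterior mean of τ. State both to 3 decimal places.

MAP = 1.400; posterior mean = 1.622

The Pareto density is strictly decreasing on [x_m, ∞), so the mode is x_m = 1.400.
Mean = α·x_m/(α−1) = 7.3·1.4/6.3 = 1.622.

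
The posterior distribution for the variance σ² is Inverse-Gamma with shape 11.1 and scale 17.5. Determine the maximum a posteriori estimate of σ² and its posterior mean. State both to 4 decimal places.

σ²_MAP = 1.4463, E[σ²|data] = 1.7327

Mode = β/(α+1) = 17.5/12.1 = 1.4463.
Mean = β/(α−1) = 17.5/10.1 = 1.7327.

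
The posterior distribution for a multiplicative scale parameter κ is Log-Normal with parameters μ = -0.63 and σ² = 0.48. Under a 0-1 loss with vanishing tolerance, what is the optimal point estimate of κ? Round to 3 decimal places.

Mode = exp(μ − σ²) = exp(-1.11) = 0.330.
Mean = exp(μ + σ²/2) = exp(-0.390) = 0.677.
This is the posterior mode — the MAP estimate.

0.330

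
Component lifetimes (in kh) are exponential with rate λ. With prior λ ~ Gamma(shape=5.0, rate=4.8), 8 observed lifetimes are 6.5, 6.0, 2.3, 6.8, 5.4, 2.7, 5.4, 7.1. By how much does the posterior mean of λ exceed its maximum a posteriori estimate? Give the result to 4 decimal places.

Σ times = 42.2. Posterior: Gamma(shape = 5.0+8 = 13.0, rate = 4.8+42.2 = 47.0).
Mode = (α−1)/β = 12.0/47.0 = 0.2553.
Mean = α/β = 13.0/47.0 = 0.2766.
Difference = 0.2766 − 0.2553 = 0.0213.
The posterior is right-skewed, so the mean exceeds the mode.

0.0213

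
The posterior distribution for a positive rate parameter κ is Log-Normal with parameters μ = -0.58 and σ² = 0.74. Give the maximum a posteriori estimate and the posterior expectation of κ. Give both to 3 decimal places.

maximum a posteriori estimate = 0.267, posterior expectation = 0.811

Mode = exp(μ − σ²) = exp(-1.32) = 0.267.
Mean = exp(μ + σ²/2) = exp(-0.210) = 0.811.
Right-skewed posterior ⇒ mode < mean.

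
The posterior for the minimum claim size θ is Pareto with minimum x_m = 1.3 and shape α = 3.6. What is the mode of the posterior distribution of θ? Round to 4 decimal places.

1.3000

The Pareto density is strictly decreasing on [x_m, ∞), so the mode is x_m = 1.3000.
Mean = α·x_m/(α−1) = 3.6·1.3/2.6 = 1.8000.
This is the posterior mode — the MAP estimate.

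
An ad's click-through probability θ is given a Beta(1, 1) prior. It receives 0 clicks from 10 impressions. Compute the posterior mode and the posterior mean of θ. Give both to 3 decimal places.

Posterior: Beta(1+0, 1+10) = Beta(1, 11).
Since α = 1 ≤ 1 and β > 1, the Beta density is monotone decreasing on [0,1]; the mode is at 0.
Mean = 1/(1+11) = 0.083.

MAP = 0.000; posterior mean = 0.083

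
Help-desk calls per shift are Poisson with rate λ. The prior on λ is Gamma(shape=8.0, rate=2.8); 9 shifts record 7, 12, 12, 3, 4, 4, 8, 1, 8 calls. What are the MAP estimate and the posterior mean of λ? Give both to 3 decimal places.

λ_MAP = 5.593, E[λ|data] = 5.678

Σ counts = 59. Posterior: Gamma(shape = 8.0+59 = 67.0, rate = 2.8+9 = 11.8).
Mode = (α−1)/β = 66.0/11.8 = 5.593.
Mean = α/β = 67.0/11.8 = 5.678.
Right-skewed posterior ⇒ mode < mean.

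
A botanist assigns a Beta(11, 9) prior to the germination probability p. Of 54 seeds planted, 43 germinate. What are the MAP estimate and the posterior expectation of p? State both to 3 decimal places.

MAP estimate = 0.736, posterior expectation = 0.730

Posterior: Beta(11+43, 9+11) = Beta(54, 20).
Mode = (54−1)/(54+20−2) = 53/72 = 0.736.
Mean = 54/(54+20) = 54/74 = 0.730.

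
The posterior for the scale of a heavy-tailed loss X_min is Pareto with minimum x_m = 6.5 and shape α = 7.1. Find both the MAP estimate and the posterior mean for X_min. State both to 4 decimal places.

The Pareto density is strictly decreasing on [x_m, ∞), so the mode is x_m = 6.5000.
Mean = α·x_m/(α−1) = 7.1·6.5/6.1 = 7.5656.
The posterior is right-skewed, so the mean exceeds the mode.

MAP estimate = 6.5000, posterior mean = 7.5656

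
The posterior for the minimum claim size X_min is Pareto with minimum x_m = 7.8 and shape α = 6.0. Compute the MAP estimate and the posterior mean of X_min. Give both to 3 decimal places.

MAP = 7.800, posterior mean = 9.360

The Pareto density is strictly decreasing on [x_m, ∞), so the mode is x_m = 7.800.
Mean = α·x_m/(α−1) = 6.0·7.8/5.0 = 9.360.
Mean > mode: the posterior has a right tail.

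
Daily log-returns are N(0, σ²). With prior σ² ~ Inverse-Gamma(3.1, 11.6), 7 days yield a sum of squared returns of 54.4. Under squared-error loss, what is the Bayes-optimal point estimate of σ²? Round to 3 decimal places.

Posterior: Inverse-Gamma(shape = 3.1+7/2 = 6.6, scale = 11.6+54.4/2 = 38.8).
Mode = β/(α+1) = 38.8/7.6 = 5.105.
Mean = β/(α−1) = 38.8/5.6 = 6.929.
Squared-error loss ⇒ the optimal estimator is the posterior mean.

6.929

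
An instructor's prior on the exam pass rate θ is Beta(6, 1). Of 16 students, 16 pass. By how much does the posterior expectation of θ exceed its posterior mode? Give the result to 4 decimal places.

Posterior: Beta(6+16, 1+0) = Beta(22, 1).
Since β = 1 ≤ 1 and α > 1, the Beta density is monotone increasing on [0,1]; the mode is at 1.
Mean = 22/(22+1) = 0.9565.
Difference = 0.9565 − 1.0000 = -0.0435.
Mode > mean: the posterior has a left tail.

-0.0435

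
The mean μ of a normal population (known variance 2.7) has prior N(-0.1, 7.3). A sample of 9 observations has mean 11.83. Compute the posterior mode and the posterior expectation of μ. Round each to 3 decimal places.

MAP = 11.359, posterior mean = 11.359

Posterior for μ is Normal. Precision-weighted mean: (1/7.3·-0.1 + 9/2.7·11.83) / (1/7.3 + 9/2.7) = 11.359.
A Normal posterior is symmetric, so mode = mean.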